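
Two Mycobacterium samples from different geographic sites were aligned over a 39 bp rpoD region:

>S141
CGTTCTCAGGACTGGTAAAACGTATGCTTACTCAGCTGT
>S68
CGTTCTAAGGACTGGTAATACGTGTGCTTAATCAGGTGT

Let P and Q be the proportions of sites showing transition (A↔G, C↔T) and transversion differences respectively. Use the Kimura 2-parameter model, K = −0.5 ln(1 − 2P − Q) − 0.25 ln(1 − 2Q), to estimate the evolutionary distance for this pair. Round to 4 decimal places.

0.1409

The sequences differ at positions 7 (C/A, transversion), 19 (A/T, transversion), 24 (A/G, transition), 31 (C/A, transversion), 36 (C/G, transversion).
Of the 5 differences, 1 transition and 4 transversions over 39 sites: P = 1/39 = 0.025641, Q = 4/39 = 0.102564.
d = −0.5·ln(0.846154) − 0.25·ln(0.794872) = −0.5·(-0.167054) − 0.25·(-0.229574) = 0.1409.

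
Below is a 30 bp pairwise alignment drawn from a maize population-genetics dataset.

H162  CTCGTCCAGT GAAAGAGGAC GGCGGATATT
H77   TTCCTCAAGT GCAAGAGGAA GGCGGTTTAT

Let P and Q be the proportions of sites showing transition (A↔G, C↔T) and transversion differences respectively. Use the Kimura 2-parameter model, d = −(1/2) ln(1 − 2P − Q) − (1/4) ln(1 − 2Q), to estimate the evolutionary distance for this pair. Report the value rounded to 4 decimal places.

0.3355

Differing sites — 1:C/T (Ti); 4:G/C (Tv); 7:C/A (Tv); 12:A/C (Tv); 20:C/A (Tv); 26:A/T (Tv); 28:A/T (Tv); 29:T/A (Tv).
Of the 8 differences, 1 transition and 7 transversions over 30 sites: P = 1/30 = 0.033333, Q = 7/30 = 0.233333.
d = −0.5·ln(0.700001) − 0.25·ln(0.533334) = −0.5·(-0.356674) − 0.25·(-0.628607) = 0.3355.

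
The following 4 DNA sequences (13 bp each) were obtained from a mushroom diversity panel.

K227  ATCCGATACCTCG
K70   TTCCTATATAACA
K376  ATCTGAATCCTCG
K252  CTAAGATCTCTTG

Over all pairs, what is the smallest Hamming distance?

Pairwise Hamming distances:
  K227 vs K70: 6
  K227 vs K376: 3
  K227 vs K252: 6
  K70 vs K376: 9
  K70 vs K252: 9
  K376 vs K252: 7
The smallest is 3, between K227 and K376.

3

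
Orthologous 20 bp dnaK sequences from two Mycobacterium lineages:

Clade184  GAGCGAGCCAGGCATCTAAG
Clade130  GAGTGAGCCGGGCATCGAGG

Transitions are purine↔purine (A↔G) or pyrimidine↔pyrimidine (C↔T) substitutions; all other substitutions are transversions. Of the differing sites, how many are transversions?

1

The sequences differ at positions 4 (C/T, transition), 10 (A/G, transition), 17 (T/G, transversion), 19 (A/G, transition).
Of the 4 differences, 3 transitions and 1 transversion, so the answer is 1.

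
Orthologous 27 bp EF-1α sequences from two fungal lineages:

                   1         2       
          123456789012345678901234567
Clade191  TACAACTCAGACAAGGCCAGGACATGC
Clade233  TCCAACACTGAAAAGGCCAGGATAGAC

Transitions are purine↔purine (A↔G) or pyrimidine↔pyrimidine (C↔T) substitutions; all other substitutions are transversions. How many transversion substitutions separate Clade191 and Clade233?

Mismatches occur at site 2 (A↔C, transversion), site 7 (T↔A, transversion), site 9 (A↔T, transversion), site 12 (C↔A, transversion), site 23 (C↔T, transition), site 25 (T↔G, transversion), site 26 (G↔A, transition).
Of the 7 differences, 2 transitions and 5 transversions, so the answer is 5.

5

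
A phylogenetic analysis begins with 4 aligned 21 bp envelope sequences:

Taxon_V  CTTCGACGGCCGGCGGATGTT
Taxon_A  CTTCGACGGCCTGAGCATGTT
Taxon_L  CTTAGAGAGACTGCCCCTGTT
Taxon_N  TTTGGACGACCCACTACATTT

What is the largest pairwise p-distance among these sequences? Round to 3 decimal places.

0.571

Pairwise Hamming distances:
  Taxon_V vs Taxon_A: 3
  Taxon_V vs Taxon_L: 8
  Taxon_V vs Taxon_N: 10
  Taxon_A vs Taxon_L: 7
  Taxon_A vs Taxon_N: 11
  Taxon_L vs Taxon_N: 12
The largest is 12 mismatches, between Taxon_L and Taxon_N; p = 12/21 = 0.571.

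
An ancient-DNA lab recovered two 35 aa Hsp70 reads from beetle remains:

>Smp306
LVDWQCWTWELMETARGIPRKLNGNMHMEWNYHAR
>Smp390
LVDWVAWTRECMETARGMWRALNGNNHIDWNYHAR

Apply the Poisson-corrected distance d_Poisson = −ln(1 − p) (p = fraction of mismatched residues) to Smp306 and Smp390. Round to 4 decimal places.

Mismatches occur at site 5 (Q→V), site 6 (C→A), site 9 (W→R), site 11 (L→C), site 18 (I→M), site 19 (P→W), site 21 (K→A), site 26 (M→N), site 28 (M→I), site 29 (E→D).
p = 10/35 = 0.285714.
d = −ln(1 − 0.285714) = −ln(0.714286) = 0.3365.

0.3365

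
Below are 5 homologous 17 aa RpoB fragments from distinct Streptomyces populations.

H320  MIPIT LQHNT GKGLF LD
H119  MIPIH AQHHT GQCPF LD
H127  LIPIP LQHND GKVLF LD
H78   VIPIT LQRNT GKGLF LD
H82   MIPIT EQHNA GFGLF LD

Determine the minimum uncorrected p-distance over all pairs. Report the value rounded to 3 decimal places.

Pairwise Hamming distances:
  H320 vs H119: 6
  H320 vs H127: 4
  H320 vs H78: 2
  H320 vs H82: 3
  H119 vs H127: 8
  H119 vs H78: 8
  H119 vs H82: 7
  H127 vs H78: 5
  H127 vs H82: 6
  H78 vs H82: 5
The smallest is 2 mismatches, between H320 and H78; p = 2/17 = 0.118.

0.118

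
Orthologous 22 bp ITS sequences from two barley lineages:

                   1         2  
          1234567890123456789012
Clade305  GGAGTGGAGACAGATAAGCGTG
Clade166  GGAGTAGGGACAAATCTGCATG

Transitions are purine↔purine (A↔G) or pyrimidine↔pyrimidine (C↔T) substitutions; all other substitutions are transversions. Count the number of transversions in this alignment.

The sequences differ at positions 6 (G/A, transition), 8 (A/G, transition), 13 (G/A, transition), 16 (A/C, transversion), 17 (A/T, transversion), 20 (G/A, transition).
Of the 6 differences, 4 transitions and 2 transversions, so the answer is 2.

2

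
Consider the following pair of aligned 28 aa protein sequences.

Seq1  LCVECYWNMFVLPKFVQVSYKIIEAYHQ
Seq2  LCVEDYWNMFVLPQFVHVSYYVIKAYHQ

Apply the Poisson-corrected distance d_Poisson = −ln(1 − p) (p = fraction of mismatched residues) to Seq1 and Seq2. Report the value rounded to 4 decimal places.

The sequences differ at positions 5 (C/D), 14 (K/Q), 17 (Q/H), 21 (K/Y), 22 (I/V), 24 (E/K).
p = 6/28 = 0.214286.
d = −ln(1 − 0.214286) = −ln(0.785714) = 0.2412.

0.2412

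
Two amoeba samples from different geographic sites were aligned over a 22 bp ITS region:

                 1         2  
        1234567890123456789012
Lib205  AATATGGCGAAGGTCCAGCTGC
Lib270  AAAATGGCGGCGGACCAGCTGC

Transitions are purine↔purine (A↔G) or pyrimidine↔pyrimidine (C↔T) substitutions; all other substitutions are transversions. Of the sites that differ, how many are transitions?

1

Mismatches occur at site 3 (T→A, transversion), site 10 (A→G, transition), site 11 (A→C, transversion), site 14 (T→A, transversion).
Of the 4 differences, 1 transition and 3 transversions, so the answer is 1.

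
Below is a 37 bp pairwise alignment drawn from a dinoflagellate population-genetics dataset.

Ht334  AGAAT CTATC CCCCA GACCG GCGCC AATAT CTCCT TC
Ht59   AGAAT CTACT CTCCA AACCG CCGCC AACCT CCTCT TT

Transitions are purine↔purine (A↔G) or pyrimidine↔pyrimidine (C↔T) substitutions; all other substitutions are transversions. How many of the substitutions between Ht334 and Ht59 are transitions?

The sequences differ at positions 9 (T/C, transition), 10 (C/T, transition), 12 (C/T, transition), 16 (G/A, transition), 21 (G/C, transversion), 28 (T/C, transition), 29 (A/C, transversion), 32 (T/C, transition), 33 (C/T, transition), 37 (C/T, transition).
Of the 10 differences, 8 transitions and 2 transversions, so the answer is 8.

8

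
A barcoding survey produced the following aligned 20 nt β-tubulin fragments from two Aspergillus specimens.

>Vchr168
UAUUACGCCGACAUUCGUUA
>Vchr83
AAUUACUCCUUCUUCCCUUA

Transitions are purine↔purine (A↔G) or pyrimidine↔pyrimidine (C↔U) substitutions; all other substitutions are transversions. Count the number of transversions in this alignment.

6

Differing sites — 1:U/A (Tv); 7:G/U (Tv); 10:G/U (Tv); 11:A/U (Tv); 13:A/U (Tv); 15:U/C (Ti); 17:G/C (Tv).
Of the 7 differences, 1 transition and 6 transversions, so the answer is 6.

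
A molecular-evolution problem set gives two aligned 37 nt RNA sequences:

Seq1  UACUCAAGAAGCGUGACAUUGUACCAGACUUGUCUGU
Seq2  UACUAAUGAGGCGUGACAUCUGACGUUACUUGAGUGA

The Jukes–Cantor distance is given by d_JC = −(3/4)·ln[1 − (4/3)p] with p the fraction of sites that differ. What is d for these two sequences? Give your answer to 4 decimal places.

The sequences differ at positions 5 (C/A), 7 (A/U), 10 (A/G), 20 (U/C), 21 (G/U), 22 (U/G), 25 (C/G), 26 (A/U), 27 (G/U), 33 (U/A), 34 (C/G), 37 (U/A).
p = 12/37 = 0.324324.
d = −0.75 · ln(1 − (4/3)·0.324324) = −0.75 · ln(0.567568) = −0.75 · (-0.566395) = 0.4248.

0.4248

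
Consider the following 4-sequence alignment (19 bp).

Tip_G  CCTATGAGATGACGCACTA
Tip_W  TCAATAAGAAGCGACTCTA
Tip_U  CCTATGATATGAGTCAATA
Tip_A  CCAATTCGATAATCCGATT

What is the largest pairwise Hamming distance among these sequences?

Pairwise Hamming distances:
  Tip_G vs Tip_W: 8
  Tip_G vs Tip_U: 4
  Tip_G vs Tip_A: 9
  Tip_W vs Tip_U: 9
  Tip_W vs Tip_A: 11
  Tip_U vs Tip_A: 9
The largest is 11, between Tip_W and Tip_A.

11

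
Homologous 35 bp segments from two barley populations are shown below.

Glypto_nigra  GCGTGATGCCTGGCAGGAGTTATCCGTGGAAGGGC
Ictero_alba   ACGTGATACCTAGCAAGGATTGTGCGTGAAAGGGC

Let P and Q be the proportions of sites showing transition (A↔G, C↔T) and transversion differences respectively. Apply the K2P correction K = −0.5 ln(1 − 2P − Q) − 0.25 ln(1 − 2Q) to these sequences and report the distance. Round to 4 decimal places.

The sequences differ at positions 1 (G/A, transition), 8 (G/A, transition), 12 (G/A, transition), 16 (G/A, transition), 18 (A/G, transition), 19 (G/A, transition), 22 (A/G, transition), 24 (C/G, transversion), 29 (G/A, transition).
Of the 9 differences, 8 transitions and 1 transversion over 35 sites: P = 8/35 = 0.228571, Q = 1/35 = 0.028571.
d = −0.5·ln(0.514287) − 0.25·ln(0.942858) = −0.5·(-0.664974) − 0.25·(-0.058840) = 0.3472.

0.3472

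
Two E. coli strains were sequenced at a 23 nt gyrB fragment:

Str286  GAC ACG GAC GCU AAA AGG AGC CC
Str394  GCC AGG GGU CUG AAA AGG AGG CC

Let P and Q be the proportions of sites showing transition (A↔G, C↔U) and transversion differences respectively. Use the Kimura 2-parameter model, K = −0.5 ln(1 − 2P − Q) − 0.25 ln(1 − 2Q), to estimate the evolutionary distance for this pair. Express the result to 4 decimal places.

0.4679

Differing sites — 2:A/C (Tv); 5:C/G (Tv); 8:A/G (Ti); 9:C/U (Ti); 10:G/C (Tv); 11:C/U (Ti); 12:U/G (Tv); 21:C/G (Tv).
Of the 8 differences, 3 transitions and 5 transversions over 23 sites: P = 3/23 = 0.130435, Q = 5/23 = 0.217391.
d = −0.5·ln(0.521739) − 0.25·ln(0.565218) = −0.5·(-0.650588) − 0.25·(-0.570544) = 0.4679.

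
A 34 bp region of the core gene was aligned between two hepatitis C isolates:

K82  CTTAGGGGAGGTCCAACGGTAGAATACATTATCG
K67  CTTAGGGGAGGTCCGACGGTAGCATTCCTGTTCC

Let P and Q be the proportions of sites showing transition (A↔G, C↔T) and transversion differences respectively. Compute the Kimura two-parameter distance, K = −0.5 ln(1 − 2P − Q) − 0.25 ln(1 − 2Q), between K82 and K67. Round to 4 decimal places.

0.2430

Differing sites — 15:A/G (Ti); 23:A/C (Tv); 26:A/T (Tv); 28:A/C (Tv); 30:T/G (Tv); 31:A/T (Tv); 34:G/C (Tv).
Of the 7 differences, 1 transition and 6 transversions over 34 sites: P = 1/34 = 0.029412, Q = 6/34 = 0.176471.
d = −0.5·ln(0.764705) − 0.25·ln(0.647058) = −0.5·(-0.268265) − 0.25·(-0.435319) = 0.2430.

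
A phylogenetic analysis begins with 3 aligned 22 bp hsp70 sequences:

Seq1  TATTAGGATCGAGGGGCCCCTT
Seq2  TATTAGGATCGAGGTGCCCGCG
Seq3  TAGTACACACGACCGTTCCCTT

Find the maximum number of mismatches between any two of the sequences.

Pairwise Hamming distances:
  Seq1 vs Seq2: 4
  Seq1 vs Seq3: 9
  Seq2 vs Seq3: 13
The largest is 13, between Seq2 and Seq3.

13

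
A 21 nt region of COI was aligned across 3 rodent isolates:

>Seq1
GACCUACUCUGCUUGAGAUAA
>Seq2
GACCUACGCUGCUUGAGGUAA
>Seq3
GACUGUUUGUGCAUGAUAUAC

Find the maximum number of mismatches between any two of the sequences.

Pairwise Hamming distances:
  Seq1 vs Seq2: 2
  Seq1 vs Seq3: 8
  Seq2 vs Seq3: 10
The largest is 10, between Seq2 and Seq3.

10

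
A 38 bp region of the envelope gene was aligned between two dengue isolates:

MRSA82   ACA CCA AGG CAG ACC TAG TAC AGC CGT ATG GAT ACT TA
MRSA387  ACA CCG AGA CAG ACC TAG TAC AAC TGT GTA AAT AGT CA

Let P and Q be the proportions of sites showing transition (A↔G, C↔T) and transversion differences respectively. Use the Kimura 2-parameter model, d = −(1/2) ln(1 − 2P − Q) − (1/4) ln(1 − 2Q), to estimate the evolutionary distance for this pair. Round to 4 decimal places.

Mismatches occur at site 6 (A→G, transition), site 9 (G→A, transition), site 23 (G→A, transition), site 25 (C→T, transition), site 28 (A→G, transition), site 30 (G→A, transition), site 31 (G→A, transition), site 35 (C→G, transversion), site 37 (T→C, transition).
Of the 9 differences, 8 transitions and 1 transversion over 38 sites: P = 8/38 = 0.210526, Q = 1/38 = 0.026316.
d = −0.5·ln(0.552632) − 0.25·ln(0.947368) = −0.5·(-0.593063) − 0.25·(-0.054068) = 0.3100.

0.3100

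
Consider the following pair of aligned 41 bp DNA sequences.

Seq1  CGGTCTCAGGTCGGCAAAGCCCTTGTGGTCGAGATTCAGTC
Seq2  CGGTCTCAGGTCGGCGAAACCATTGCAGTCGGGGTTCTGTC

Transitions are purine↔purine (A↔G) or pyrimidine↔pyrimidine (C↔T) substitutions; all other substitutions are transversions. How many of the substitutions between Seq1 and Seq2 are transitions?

6

Differing sites — 16:A/G (Ti); 19:G/A (Ti); 22:C/A (Tv); 26:T/C (Ti); 27:G/A (Ti); 32:A/G (Ti); 34:A/G (Ti); 38:A/T (Tv).
Of the 8 differences, 6 transitions and 2 transversions, so the answer is 6.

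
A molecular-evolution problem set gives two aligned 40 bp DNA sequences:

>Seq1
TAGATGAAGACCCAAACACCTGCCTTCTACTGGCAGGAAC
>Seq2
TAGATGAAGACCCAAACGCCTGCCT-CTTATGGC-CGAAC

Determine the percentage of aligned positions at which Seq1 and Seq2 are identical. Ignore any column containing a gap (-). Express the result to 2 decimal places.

Excluding the 2 gap columns leaves 38 comparable sites.
The sequences differ at positions 18 (A/G), 29 (A/T), 30 (C/A), 36 (G/C).
34 of the 38 comparable sites match, so the percent identity is 34/38 × 100 = 89.47%.

89.47%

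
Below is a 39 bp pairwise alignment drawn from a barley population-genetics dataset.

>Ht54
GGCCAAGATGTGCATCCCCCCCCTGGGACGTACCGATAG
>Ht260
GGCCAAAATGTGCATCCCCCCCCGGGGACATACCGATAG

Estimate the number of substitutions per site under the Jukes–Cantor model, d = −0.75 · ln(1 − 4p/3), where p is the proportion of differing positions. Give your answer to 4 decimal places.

The sequences differ at positions 7 (G/A), 24 (T/G), 30 (G/A).
p = 3/39 = 0.076923.
d = −0.75 · ln(1 − (4/3)·0.076923) = −0.75 · ln(0.897436) = −0.75 · (-0.108213) = 0.0812.

0.0812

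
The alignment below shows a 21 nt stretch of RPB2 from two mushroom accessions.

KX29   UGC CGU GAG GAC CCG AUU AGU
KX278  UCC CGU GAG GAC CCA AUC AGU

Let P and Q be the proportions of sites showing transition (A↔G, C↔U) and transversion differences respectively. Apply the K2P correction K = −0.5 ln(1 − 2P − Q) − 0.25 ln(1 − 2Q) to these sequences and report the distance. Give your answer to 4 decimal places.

The sequences differ at positions 2 (G/C, transversion), 15 (G/A, transition), 18 (U/C, transition).
Of the 3 differences, 2 transitions and 1 transversion over 21 sites: P = 2/21 = 0.095238, Q = 1/21 = 0.047619.
d = −0.5·ln(0.761905) − 0.25·ln(0.904762) = −0.5·(-0.271933) − 0.25·(-0.100083) = 0.1610.

0.1610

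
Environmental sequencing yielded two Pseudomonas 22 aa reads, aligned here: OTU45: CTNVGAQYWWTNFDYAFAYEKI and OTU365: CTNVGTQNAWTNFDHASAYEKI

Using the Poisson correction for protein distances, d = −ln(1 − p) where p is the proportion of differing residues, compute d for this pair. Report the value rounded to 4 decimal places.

Differing sites — 6:A/T; 8:Y/N; 9:W/A; 15:Y/H; 17:F/S.
p = 5/22 = 0.227273.
d = −ln(1 − 0.227273) = −ln(0.772727) = 0.2578.

0.2578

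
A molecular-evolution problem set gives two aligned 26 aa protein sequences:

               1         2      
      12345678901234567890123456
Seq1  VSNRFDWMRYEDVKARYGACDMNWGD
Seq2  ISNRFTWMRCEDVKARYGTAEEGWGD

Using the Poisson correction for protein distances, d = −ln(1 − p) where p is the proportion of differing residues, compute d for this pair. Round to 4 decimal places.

Mismatches occur at site 1 (V↔I), site 6 (D↔T), site 10 (Y↔C), site 19 (A↔T), site 20 (C↔A), site 21 (D↔E), site 22 (M↔E), site 23 (N↔G).
p = 8/26 = 0.307692.
d = −ln(1 − 0.307692) = −ln(0.692308) = 0.3677.

0.3677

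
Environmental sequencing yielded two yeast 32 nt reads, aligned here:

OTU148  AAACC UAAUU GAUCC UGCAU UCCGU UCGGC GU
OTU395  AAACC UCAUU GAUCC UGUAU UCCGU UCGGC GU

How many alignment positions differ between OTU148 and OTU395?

2

Differing sites — 7:A/C; 18:C/U.
That gives 2 mismatches out of 32 aligned sites, so the Hamming distance is 2.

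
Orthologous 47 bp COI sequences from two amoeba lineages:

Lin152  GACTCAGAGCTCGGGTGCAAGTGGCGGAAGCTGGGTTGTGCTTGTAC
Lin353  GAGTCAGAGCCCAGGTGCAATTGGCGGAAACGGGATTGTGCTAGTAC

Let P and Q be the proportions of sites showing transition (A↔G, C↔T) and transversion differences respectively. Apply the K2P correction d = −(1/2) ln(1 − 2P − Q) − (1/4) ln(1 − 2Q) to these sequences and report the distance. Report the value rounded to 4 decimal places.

0.1940

Mismatches occur at site 3 (C/G, transversion), site 11 (T/C, transition), site 13 (G/A, transition), site 21 (G/T, transversion), site 30 (G/A, transition), site 32 (T/G, transversion), site 35 (G/A, transition), site 43 (T/A, transversion).
Of the 8 differences, 4 transitions and 4 transversions over 47 sites: P = 4/47 = 0.085106, Q = 4/47 = 0.085106.
d = −0.5·ln(0.744682) − 0.25·ln(0.829788) = −0.5·(-0.294798) − 0.25·(-0.186585) = 0.1940.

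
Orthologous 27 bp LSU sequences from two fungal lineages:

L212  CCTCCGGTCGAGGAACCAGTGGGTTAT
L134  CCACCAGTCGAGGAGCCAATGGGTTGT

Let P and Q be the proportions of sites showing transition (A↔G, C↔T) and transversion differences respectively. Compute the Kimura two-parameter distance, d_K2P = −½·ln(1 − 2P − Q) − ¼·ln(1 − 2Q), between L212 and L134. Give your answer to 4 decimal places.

0.2220

Mismatches occur at site 3 (T→A, transversion), site 6 (G→A, transition), site 15 (A→G, transition), site 19 (G→A, transition), site 26 (A→G, transition).
Of the 5 differences, 4 transitions and 1 transversion over 27 sites: P = 4/27 = 0.148148, Q = 1/27 = 0.037037.
d = −0.5·ln(0.666667) − 0.25·ln(0.925926) = −0.5·(-0.405465) − 0.25·(-0.076961) = 0.2220.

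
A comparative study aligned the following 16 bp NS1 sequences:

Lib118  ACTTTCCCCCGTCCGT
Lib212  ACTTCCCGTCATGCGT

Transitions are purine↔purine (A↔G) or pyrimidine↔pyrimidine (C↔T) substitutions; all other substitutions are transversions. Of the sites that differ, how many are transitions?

3

Mismatches occur at site 5 (T/C, transition), site 8 (C/G, transversion), site 9 (C/T, transition), site 11 (G/A, transition), site 13 (C/G, transversion).
Of the 5 differences, 3 transitions and 2 transversions, so the answer is 3.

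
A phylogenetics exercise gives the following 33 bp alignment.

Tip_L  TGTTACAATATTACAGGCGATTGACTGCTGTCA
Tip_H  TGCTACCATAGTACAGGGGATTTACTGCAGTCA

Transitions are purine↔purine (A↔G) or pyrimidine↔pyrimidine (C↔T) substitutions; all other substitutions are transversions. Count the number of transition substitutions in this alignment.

1

The sequences differ at positions 3 (T/C, transition), 7 (A/C, transversion), 11 (T/G, transversion), 18 (C/G, transversion), 23 (G/T, transversion), 29 (T/A, transversion).
Of the 6 differences, 1 transition and 5 transversions, so the answer is 1.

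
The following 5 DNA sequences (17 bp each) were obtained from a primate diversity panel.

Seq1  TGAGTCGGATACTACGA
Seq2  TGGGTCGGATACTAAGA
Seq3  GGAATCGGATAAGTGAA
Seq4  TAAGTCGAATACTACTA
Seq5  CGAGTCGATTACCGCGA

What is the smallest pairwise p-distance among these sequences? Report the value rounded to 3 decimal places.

Pairwise Hamming distances:
  Seq1 vs Seq2: 2
  Seq1 vs Seq3: 7
  Seq1 vs Seq4: 3
  Seq1 vs Seq5: 5
  Seq2 vs Seq3: 8
  Seq2 vs Seq4: 5
  Seq2 vs Seq5: 7
  Seq3 vs Seq4: 9
  Seq3 vs Seq5: 9
  Seq4 vs Seq5: 6
The smallest is 2 mismatches, between Seq1 and Seq2; p = 2/17 = 0.118.

0.118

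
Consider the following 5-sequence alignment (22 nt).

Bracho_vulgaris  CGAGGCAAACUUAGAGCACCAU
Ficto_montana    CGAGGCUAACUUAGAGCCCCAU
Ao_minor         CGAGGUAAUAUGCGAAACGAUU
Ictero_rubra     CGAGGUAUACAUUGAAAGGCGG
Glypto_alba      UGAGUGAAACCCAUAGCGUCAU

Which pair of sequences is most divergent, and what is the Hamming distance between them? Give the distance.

Pairwise Hamming distances:
  Bracho_vulgaris vs Ficto_montana: 2
  Bracho_vulgaris vs Ao_minor: 11
  Bracho_vulgaris vs Ictero_rubra: 10
  Bracho_vulgaris vs Glypto_alba: 8
  Ficto_montana vs Ao_minor: 11
  Ficto_montana vs Ictero_rubra: 11
  Ficto_montana vs Glypto_alba: 9
  Ao_minor vs Ictero_rubra: 10
  Ao_minor vs Glypto_alba: 15
  Ictero_rubra vs Glypto_alba: 13
The largest is 15, between Ao_minor and Glypto_alba.

15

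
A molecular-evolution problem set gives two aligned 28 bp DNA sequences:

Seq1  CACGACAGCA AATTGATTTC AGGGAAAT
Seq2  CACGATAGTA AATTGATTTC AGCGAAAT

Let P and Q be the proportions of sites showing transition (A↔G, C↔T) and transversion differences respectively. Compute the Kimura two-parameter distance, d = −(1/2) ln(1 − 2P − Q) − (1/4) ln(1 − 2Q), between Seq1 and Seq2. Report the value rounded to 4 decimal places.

0.1169

The sequences differ at positions 6 (C/T, transition), 9 (C/T, transition), 23 (G/C, transversion).
Of the 3 differences, 2 transitions and 1 transversion over 28 sites: P = 2/28 = 0.071429, Q = 1/28 = 0.035714.
d = −0.5·ln(0.821428) − 0.25·ln(0.928572) = −0.5·(-0.196711) − 0.25·(-0.074107) = 0.1169.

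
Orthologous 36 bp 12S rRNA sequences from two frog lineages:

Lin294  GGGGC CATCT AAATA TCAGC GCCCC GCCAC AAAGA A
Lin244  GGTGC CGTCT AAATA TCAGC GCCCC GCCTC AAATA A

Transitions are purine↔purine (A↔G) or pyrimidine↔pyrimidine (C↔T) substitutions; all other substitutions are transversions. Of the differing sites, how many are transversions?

3

Mismatches occur at site 3 (G↔T, transversion), site 7 (A↔G, transition), site 29 (A↔T, transversion), site 34 (G↔T, transversion).
Of the 4 differences, 1 transition and 3 transversions, so the answer is 3.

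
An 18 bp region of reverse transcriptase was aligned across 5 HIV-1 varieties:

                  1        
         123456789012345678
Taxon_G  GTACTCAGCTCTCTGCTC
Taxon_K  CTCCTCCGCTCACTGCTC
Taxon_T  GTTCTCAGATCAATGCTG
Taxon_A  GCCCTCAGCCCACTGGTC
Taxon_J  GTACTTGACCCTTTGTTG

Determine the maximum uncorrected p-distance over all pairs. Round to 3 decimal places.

0.556

Pairwise Hamming distances:
  Taxon_G vs Taxon_K: 4
  Taxon_G vs Taxon_T: 5
  Taxon_G vs Taxon_A: 5
  Taxon_G vs Taxon_J: 7
  Taxon_K vs Taxon_T: 6
  Taxon_K vs Taxon_A: 5
  Taxon_K vs Taxon_J: 10
  Taxon_T vs Taxon_A: 7
  Taxon_T vs Taxon_J: 9
  Taxon_A vs Taxon_J: 9
The largest is 10 mismatches, between Taxon_K and Taxon_J; p = 10/18 = 0.556.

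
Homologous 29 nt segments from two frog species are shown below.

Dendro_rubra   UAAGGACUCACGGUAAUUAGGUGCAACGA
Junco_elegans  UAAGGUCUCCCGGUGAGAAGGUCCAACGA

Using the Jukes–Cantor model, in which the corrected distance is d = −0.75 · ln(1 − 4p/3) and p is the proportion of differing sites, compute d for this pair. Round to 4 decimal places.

0.2421

Differing sites — 6:A/U; 10:A/C; 15:A/G; 17:U/G; 18:U/A; 23:G/C.
p = 6/29 = 0.206897.
d = −0.75 · ln(1 − (4/3)·0.206897) = −0.75 · ln(0.724137) = −0.75 · (-0.322775) = 0.2421.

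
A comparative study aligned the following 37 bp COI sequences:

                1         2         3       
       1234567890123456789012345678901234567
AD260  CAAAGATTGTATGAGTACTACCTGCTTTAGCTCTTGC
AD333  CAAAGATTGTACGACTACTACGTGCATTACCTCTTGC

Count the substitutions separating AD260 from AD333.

5

Differing sites — 12:T/C; 15:G/C; 22:C/G; 26:T/A; 30:G/C.
That gives 5 mismatches out of 37 aligned sites, so the Hamming distance is 5.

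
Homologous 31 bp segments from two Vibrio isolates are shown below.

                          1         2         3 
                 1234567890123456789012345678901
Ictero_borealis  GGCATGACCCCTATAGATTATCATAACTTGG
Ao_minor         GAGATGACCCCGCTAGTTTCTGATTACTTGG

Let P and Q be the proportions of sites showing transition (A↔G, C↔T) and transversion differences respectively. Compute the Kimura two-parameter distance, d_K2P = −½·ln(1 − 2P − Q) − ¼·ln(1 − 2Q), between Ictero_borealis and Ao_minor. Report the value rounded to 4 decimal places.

0.3217

Mismatches occur at site 2 (G→A, transition), site 3 (C→G, transversion), site 12 (T→G, transversion), site 13 (A→C, transversion), site 17 (A→T, transversion), site 20 (A→C, transversion), site 22 (C→G, transversion), site 25 (A→T, transversion).
Of the 8 differences, 1 transition and 7 transversions over 31 sites: P = 1/31 = 0.032258, Q = 7/31 = 0.225806.
d = −0.5·ln(0.709678) − 0.25·ln(0.548388) = −0.5·(-0.342944) − 0.25·(-0.600772) = 0.3217.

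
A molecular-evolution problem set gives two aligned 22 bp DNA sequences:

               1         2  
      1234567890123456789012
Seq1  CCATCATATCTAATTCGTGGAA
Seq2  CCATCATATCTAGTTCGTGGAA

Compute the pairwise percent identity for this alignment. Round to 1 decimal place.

The sequences differ at position 13 (A/G).
21 of the 22 sites match, so the percent identity is 21/22 × 100 = 95.5%.

95.5%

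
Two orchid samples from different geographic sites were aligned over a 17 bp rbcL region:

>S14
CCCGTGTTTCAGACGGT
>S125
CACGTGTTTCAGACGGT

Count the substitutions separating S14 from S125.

Differing sites — 2:C/A.
That gives 1 mismatch out of 17 aligned sites, so the Hamming distance is 1.

1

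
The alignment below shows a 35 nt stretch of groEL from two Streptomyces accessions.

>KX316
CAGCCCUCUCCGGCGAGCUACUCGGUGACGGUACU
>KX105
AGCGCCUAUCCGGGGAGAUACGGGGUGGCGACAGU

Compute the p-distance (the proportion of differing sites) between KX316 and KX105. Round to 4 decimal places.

Differing sites — 1:C/A; 2:A/G; 3:G/C; 4:C/G; 8:C/A; 14:C/G; 18:C/A; 22:U/G; 23:C/G; 28:A/G; 31:G/A; 32:U/C; 34:C/G.
There are 13 differences over 35 sites, so p = 13/35 = 0.3714.

0.3714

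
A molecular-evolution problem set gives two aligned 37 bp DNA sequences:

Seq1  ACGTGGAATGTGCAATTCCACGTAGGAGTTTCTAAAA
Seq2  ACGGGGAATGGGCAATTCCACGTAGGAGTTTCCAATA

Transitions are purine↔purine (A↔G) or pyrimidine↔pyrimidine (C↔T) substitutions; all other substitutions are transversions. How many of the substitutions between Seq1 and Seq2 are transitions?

1

Differing sites — 4:T/G (Tv); 11:T/G (Tv); 33:T/C (Ti); 36:A/T (Tv).
Of the 4 differences, 1 transition and 3 transversions, so the answer is 1.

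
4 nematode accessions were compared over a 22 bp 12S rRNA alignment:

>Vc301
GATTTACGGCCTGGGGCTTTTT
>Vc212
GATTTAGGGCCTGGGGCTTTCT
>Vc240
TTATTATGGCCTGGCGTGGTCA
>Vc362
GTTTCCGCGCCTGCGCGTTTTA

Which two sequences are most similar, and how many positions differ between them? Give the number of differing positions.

2

Pairwise Hamming distances:
  Vc301 vs Vc212: 2
  Vc301 vs Vc240: 10
  Vc301 vs Vc362: 9
  Vc212 vs Vc240: 9
  Vc212 vs Vc362: 9
  Vc240 vs Vc362: 13
The smallest is 2, between Vc301 and Vc212.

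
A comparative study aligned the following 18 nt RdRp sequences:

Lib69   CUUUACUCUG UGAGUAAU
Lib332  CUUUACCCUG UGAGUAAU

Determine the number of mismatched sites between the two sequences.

Differing sites — 7:U/C.
That gives 1 mismatch out of 18 aligned sites, so the Hamming distance is 1.

1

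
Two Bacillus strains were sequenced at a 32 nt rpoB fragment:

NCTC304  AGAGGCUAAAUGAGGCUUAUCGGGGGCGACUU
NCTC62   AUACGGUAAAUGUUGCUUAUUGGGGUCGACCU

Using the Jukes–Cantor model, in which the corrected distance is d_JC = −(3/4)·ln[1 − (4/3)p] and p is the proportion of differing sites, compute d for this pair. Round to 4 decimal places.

0.3041

The sequences differ at positions 2 (G/U), 4 (G/C), 6 (C/G), 13 (A/U), 14 (G/U), 21 (C/U), 26 (G/U), 31 (U/C).
p = 8/32 = 0.250000.
d = −0.75 · ln(1 − (4/3)·0.250000) = −0.75 · ln(0.666667) = −0.75 · (-0.405465) = 0.3041.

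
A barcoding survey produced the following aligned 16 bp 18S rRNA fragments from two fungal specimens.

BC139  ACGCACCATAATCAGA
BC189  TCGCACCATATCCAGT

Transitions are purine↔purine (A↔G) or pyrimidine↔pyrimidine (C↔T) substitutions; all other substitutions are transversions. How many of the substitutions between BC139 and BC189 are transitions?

Differing sites — 1:A/T (Tv); 11:A/T (Tv); 12:T/C (Ti); 16:A/T (Tv).
Of the 4 differences, 1 transition and 3 transversions, so the answer is 1.

1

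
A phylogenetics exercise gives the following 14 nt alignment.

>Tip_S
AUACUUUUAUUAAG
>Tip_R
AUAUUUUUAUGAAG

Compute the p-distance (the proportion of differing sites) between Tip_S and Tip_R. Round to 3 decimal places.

The sequences differ at positions 4 (C/U), 11 (U/G).
There are 2 differences over 14 sites, so p = 2/14 = 0.143.

0.143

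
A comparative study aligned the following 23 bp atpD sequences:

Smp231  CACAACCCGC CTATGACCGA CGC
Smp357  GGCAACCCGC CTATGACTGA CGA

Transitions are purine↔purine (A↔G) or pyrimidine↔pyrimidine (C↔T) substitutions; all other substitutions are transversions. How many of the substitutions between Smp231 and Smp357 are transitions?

The sequences differ at positions 1 (C/G, transversion), 2 (A/G, transition), 18 (C/T, transition), 23 (C/A, transversion).
Of the 4 differences, 2 transitions and 2 transversions, so the answer is 2.

2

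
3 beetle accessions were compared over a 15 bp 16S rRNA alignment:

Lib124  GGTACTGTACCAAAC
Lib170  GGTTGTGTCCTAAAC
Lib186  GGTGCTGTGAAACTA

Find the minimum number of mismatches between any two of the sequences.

4

Pairwise Hamming distances:
  Lib124 vs Lib170: 4
  Lib124 vs Lib186: 7
  Lib170 vs Lib186: 8
The smallest is 4, between Lib124 and Lib170.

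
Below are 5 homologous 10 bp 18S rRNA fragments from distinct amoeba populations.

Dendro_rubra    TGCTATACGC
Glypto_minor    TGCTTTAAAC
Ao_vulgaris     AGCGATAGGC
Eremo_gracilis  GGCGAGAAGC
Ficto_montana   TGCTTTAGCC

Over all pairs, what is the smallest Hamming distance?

2

Pairwise Hamming distances:
  Dendro_rubra vs Glypto_minor: 3
  Dendro_rubra vs Ao_vulgaris: 3
  Dendro_rubra vs Eremo_gracilis: 4
  Dendro_rubra vs Ficto_montana: 3
  Glypto_minor vs Ao_vulgaris: 5
  Glypto_minor vs Eremo_gracilis: 5
  Glypto_minor vs Ficto_montana: 2
  Ao_vulgaris vs Eremo_gracilis: 3
  Ao_vulgaris vs Ficto_montana: 4
  Eremo_gracilis vs Ficto_montana: 6
The smallest is 2, between Glypto_minor and Ficto_montana.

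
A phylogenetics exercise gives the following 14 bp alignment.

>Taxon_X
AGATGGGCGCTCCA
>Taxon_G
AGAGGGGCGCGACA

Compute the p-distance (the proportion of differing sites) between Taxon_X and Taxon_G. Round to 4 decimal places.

0.2143

The sequences differ at positions 4 (T/G), 11 (T/G), 12 (C/A).
There are 3 differences over 14 sites, so p = 3/14 = 0.2143.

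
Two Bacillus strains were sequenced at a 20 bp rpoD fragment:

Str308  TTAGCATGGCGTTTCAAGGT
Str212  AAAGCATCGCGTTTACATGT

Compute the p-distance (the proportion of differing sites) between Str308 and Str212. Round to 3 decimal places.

The sequences differ at positions 1 (T/A), 2 (T/A), 8 (G/C), 15 (C/A), 16 (A/C), 18 (G/T).
There are 6 differences over 20 sites, so p = 6/20 = 0.300.

0.300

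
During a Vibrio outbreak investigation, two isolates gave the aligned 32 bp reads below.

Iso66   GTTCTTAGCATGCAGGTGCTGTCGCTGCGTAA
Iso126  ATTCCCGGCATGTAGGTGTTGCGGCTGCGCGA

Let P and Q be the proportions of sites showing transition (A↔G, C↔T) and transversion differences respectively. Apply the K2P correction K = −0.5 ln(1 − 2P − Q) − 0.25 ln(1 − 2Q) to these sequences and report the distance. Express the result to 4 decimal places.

Mismatches occur at site 1 (G/A, transition), site 5 (T/C, transition), site 6 (T/C, transition), site 7 (A/G, transition), site 13 (C/T, transition), site 19 (C/T, transition), site 22 (T/C, transition), site 23 (C/G, transversion), site 30 (T/C, transition), site 31 (A/G, transition).
Of the 10 differences, 9 transitions and 1 transversion over 32 sites: P = 9/32 = 0.281250, Q = 1/32 = 0.031250.
d = −0.5·ln(0.406250) − 0.25·ln(0.937500) = −0.5·(-0.900787) − 0.25·(-0.064539) = 0.4665.

0.4665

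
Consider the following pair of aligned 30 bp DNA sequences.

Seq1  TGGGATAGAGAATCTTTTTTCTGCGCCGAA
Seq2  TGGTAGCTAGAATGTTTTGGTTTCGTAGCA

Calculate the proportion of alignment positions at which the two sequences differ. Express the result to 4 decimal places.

0.4000

The sequences differ at positions 4 (G/T), 6 (T/G), 7 (A/C), 8 (G/T), 14 (C/G), 19 (T/G), 20 (T/G), 21 (C/T), 23 (G/T), 26 (C/T), 27 (C/A), 29 (A/C).
There are 12 differences over 30 sites, so p = 12/30 = 0.4000.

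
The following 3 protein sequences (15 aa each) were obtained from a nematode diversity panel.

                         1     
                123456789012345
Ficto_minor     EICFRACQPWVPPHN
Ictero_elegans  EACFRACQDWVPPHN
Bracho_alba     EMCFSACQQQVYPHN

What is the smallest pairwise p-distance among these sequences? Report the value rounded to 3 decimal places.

0.133

Pairwise Hamming distances:
  Ficto_minor vs Ictero_elegans: 2
  Ficto_minor vs Bracho_alba: 5
  Ictero_elegans vs Bracho_alba: 5
The smallest is 2 mismatches, between Ficto_minor and Ictero_elegans; p = 2/15 = 0.133.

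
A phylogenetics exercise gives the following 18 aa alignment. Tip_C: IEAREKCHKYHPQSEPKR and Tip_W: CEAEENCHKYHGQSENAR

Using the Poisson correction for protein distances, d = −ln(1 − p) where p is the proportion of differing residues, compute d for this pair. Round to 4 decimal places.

0.4055

Mismatches occur at site 1 (I→C), site 4 (R→E), site 6 (K→N), site 12 (P→G), site 16 (P→N), site 17 (K→A).
p = 6/18 = 0.333333.
d = −ln(1 − 0.333333) = −ln(0.666667) = 0.4055.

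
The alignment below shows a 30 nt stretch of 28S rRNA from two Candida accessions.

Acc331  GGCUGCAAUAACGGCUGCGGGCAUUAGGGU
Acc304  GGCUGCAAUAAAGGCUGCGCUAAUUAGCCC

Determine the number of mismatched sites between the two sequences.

7

The sequences differ at positions 12 (C/A), 20 (G/C), 21 (G/U), 22 (C/A), 28 (G/C), 29 (G/C), 30 (U/C).
That gives 7 mismatches out of 30 aligned sites, so the Hamming distance is 7.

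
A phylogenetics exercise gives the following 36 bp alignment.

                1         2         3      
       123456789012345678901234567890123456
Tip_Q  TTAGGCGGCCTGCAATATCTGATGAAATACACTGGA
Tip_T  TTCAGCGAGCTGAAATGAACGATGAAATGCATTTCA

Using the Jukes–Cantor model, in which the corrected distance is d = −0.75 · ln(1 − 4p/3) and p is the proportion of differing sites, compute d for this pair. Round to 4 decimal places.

0.4926

The sequences differ at positions 3 (A/C), 4 (G/A), 8 (G/A), 9 (C/G), 13 (C/A), 17 (A/G), 18 (T/A), 19 (C/A), 20 (T/C), 29 (A/G), 32 (C/T), 34 (G/T), 35 (G/C).
p = 13/36 = 0.361111.
d = −0.75 · ln(1 − (4/3)·0.361111) = −0.75 · ln(0.518519) = −0.75 · (-0.656779) = 0.4926.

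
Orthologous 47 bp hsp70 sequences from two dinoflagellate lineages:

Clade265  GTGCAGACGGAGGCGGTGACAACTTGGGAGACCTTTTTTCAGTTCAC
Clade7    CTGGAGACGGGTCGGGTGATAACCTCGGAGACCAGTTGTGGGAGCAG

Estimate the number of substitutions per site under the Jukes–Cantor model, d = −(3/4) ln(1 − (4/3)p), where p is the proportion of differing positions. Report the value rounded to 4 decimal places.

0.4937

Mismatches occur at site 1 (G↔C), site 4 (C↔G), site 11 (A↔G), site 12 (G↔T), site 13 (G↔C), site 14 (C↔G), site 20 (C↔T), site 24 (T↔C), site 26 (G↔C), site 34 (T↔A), site 35 (T↔G), site 38 (T↔G), site 40 (C↔G), site 41 (A↔G), site 43 (T↔A), site 44 (T↔G), site 47 (C↔G).
p = 17/47 = 0.361702.
d = −0.75 · ln(1 − (4/3)·0.361702) = −0.75 · ln(0.517731) = −0.75 · (-0.658299) = 0.4937.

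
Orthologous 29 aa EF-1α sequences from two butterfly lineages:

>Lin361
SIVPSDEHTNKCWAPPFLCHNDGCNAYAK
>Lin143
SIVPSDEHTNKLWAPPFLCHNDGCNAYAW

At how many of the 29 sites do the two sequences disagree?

The sequences differ at positions 12 (C/L), 29 (K/W).
That gives 2 mismatches out of 29 aligned sites, so the Hamming distance is 2.

2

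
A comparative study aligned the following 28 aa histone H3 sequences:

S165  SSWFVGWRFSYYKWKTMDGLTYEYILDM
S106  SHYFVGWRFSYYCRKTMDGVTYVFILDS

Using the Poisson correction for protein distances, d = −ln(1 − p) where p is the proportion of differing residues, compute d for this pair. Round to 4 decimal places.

0.3365

Mismatches occur at site 2 (S/H), site 3 (W/Y), site 13 (K/C), site 14 (W/R), site 20 (L/V), site 23 (E/V), site 24 (Y/F), site 28 (M/S).
p = 8/28 = 0.285714.
d = −ln(1 − 0.285714) = −ln(0.714286) = 0.3365.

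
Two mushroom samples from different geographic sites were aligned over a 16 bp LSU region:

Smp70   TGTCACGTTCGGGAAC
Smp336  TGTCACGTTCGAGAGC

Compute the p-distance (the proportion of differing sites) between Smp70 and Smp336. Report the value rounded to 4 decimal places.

Differing sites — 12:G/A; 15:A/G.
There are 2 differences over 16 sites, so p = 2/16 = 0.1250.

0.1250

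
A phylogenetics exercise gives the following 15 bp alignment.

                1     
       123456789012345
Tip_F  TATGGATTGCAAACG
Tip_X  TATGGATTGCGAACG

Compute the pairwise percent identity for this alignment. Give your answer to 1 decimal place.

93.3%

Differing sites — 11:A/G.
14 of the 15 sites match, so the percent identity is 14/15 × 100 = 93.3%.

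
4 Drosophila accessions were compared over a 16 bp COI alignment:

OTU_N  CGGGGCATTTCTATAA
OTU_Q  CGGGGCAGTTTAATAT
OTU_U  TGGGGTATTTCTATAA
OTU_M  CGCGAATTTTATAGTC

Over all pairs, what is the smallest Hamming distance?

Pairwise Hamming distances:
  OTU_N vs OTU_Q: 4
  OTU_N vs OTU_U: 2
  OTU_N vs OTU_M: 8
  OTU_Q vs OTU_U: 6
  OTU_Q vs OTU_M: 10
  OTU_U vs OTU_M: 9
The smallest is 2, between OTU_N and OTU_U.

2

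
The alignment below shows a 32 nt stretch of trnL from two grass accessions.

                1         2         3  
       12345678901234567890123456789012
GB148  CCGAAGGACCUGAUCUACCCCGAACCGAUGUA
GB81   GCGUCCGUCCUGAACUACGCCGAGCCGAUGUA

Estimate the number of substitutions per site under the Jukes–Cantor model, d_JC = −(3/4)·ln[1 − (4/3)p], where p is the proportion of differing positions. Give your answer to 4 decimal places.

0.3041

Mismatches occur at site 1 (C→G), site 4 (A→U), site 5 (A→C), site 6 (G→C), site 8 (A→U), site 14 (U→A), site 19 (C→G), site 24 (A→G).
p = 8/32 = 0.250000.
d = −0.75 · ln(1 − (4/3)·0.250000) = −0.75 · ln(0.666667) = −0.75 · (-0.405465) = 0.3041.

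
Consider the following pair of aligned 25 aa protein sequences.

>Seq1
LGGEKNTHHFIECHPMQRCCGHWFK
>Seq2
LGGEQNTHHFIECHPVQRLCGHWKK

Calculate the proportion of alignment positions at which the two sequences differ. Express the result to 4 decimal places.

0.1600

The sequences differ at positions 5 (K/Q), 16 (M/V), 19 (C/L), 24 (F/K).
There are 4 differences over 25 sites, so p = 4/25 = 0.1600.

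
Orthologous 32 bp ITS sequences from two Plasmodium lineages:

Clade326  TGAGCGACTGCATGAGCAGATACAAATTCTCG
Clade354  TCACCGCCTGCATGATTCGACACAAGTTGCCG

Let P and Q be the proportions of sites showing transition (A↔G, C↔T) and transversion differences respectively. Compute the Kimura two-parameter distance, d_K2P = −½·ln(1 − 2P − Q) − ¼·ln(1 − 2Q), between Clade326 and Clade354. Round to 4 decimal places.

The sequences differ at positions 2 (G/C, transversion), 4 (G/C, transversion), 7 (A/C, transversion), 16 (G/T, transversion), 17 (C/T, transition), 18 (A/C, transversion), 21 (T/C, transition), 26 (A/G, transition), 29 (C/G, transversion), 30 (T/C, transition).
Of the 10 differences, 4 transitions and 6 transversions over 32 sites: P = 4/32 = 0.125000, Q = 6/32 = 0.187500.
d = −0.5·ln(0.562500) − 0.25·ln(0.625000) = −0.5·(-0.575364) − 0.25·(-0.470004) = 0.4052.

0.4052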